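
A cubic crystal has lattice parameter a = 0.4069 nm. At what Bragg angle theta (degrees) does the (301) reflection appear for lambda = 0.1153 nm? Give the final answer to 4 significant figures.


d = a / sqrt(h^2+k^2+l^2)
d = 0.4069 / sqrt(10) = 0.128673 nm
lambda = 2*d*sin(theta)  =>  sin(theta) = lambda / (2*d)
sin(theta) = 0.1153 / (2 * 0.128673) = 0.448035
theta = 26.62 deg


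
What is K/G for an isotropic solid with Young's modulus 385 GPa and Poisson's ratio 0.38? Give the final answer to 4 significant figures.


G = E / (2*(1+nu))
G = 385 / (2*(1+0.38)) = 139.493 GPa
K = E / (3*(1-2*nu))
K = 385 / (3*(1-2*0.38)) = 534.722 GPa
K/G = 534.722 / 139.493 = 3.833


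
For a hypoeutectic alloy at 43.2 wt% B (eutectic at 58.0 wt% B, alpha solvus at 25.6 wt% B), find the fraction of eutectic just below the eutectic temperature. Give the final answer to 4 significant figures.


f_primary = (C_e - C0) / (C_e - C_alpha_max)
f_primary = (58.0 - 43.2) / (58.0 - 25.6)
f_primary = 0.45679
f_eutectic = 1 - 0.45679 = 0.5432


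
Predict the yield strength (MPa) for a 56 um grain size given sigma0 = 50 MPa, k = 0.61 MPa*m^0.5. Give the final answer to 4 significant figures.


sigma_y = sigma0 + k / sqrt(d)
d = 56 um = 5.6e-05 m
sigma_y = 50 + 0.61 / sqrt(5.6e-05)
sigma_y = 131.5 MPa


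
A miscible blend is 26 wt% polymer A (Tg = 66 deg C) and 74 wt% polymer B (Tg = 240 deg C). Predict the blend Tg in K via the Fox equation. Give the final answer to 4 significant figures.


1/Tg = w1/Tg1 + w2/Tg2 (in Kelvin)
Tg1 = 339.15 K, Tg2 = 513.15 K
1/Tg = 0.26/339.15 + 0.74/513.15
Tg = 452.8 K


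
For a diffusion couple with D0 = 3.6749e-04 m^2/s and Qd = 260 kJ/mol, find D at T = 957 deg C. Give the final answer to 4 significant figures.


D = D0 * exp(-Qd / (R*T))
T = 1230.15 K
D = 3.6749e-04 * exp(-260e3 / (8.314 * 1230.15))
D = 3.348e-15 m^2/s


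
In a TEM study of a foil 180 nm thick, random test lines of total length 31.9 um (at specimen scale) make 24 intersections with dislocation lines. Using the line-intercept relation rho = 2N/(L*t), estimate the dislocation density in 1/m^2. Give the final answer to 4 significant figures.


rho = 2N / (L * t)
L = 31.9 um = 3.19e-05 m, t = 180 nm = 1.8e-07 m
rho = 2 * 24 / (3.19e-05 * 1.8e-07)
rho = 8.359e+12 1/m^2


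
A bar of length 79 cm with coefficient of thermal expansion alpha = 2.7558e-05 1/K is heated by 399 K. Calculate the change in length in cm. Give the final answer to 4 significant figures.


dL = L0 * alpha * dT
dL = 79 * 2.7558e-05 * 399
dL = 0.8687 cm


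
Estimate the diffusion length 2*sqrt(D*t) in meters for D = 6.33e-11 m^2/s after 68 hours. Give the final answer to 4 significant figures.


t = 68 hr = 244800 s
Diffusion length = 2*sqrt(D*t)
= 2*sqrt(6.33e-11 * 244800)
= 7.873e-03 m


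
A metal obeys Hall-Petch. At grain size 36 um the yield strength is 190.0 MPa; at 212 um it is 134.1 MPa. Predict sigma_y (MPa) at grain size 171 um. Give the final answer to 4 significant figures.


sigma_y = sigma0 + k / sqrt(d)
1/sqrt(d1) = 1/sqrt(3.6e-05) = 166.667;  1/sqrt(d2) = 68.6803
k = (sigma1 - sigma2) / (1/sqrt(d1) - 1/sqrt(d2)) = (190.0 - 134.1) / (166.667 - 68.6803) = 0.570487 MPa*m^0.5
sigma0 = sigma1 - k/sqrt(d1) = 190.0 - 0.570487*166.667 = 94.9188 MPa
sigma_y(d3) = 94.9188 + 0.570487 / sqrt(1.71e-04) = 138.5 MPa


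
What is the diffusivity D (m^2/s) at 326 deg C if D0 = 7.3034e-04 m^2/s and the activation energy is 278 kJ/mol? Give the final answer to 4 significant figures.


D = D0 * exp(-Qd / (R*T))
T = 599.15 K
D = 7.3034e-04 * exp(-278e3 / (8.314 * 599.15))
D = 4.229e-28 m^2/s


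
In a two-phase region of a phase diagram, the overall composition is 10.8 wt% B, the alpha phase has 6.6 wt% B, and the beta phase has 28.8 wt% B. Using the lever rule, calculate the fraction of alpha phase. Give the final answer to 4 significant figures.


f_alpha = (C_beta - C0) / (C_beta - C_alpha)
f_alpha = (28.8 - 10.8) / (28.8 - 6.6)
f_alpha = 0.8108


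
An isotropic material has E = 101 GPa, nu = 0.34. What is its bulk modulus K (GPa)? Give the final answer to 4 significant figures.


K = E / (3*(1-2*nu))
K = 101 / (3*(1-2*0.34))
K = 105.2 GPa


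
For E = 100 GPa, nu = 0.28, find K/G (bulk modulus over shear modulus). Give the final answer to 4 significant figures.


G = E / (2*(1+nu))
G = 100 / (2*(1+0.28)) = 39.0625 GPa
K = E / (3*(1-2*nu))
K = 100 / (3*(1-2*0.28)) = 75.7576 GPa
K/G = 75.7576 / 39.0625 = 1.939


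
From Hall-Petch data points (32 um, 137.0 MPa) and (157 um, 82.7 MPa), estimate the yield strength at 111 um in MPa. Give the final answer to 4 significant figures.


sigma_y = sigma0 + k / sqrt(d)
1/sqrt(d1) = 1/sqrt(3.2e-05) = 176.777;  1/sqrt(d2) = 79.8087
k = (sigma1 - sigma2) / (1/sqrt(d1) - 1/sqrt(d2)) = (137.0 - 82.7) / (176.777 - 79.8087) = 0.559979 MPa*m^0.5
sigma0 = sigma1 - k/sqrt(d1) = 137.0 - 0.559979*176.777 = 38.0088 MPa
sigma_y(d3) = 38.0088 + 0.559979 / sqrt(1.11e-04) = 91.16 MPa


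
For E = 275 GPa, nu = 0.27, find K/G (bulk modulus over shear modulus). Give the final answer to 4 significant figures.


G = E / (2*(1+nu))
G = 275 / (2*(1+0.27)) = 108.268 GPa
K = E / (3*(1-2*nu))
K = 275 / (3*(1-2*0.27)) = 199.275 GPa
K/G = 199.275 / 108.268 = 1.841


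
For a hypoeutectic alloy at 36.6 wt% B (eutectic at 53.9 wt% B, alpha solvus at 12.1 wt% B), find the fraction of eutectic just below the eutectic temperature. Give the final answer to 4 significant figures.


f_primary = (C_e - C0) / (C_e - C_alpha_max)
f_primary = (53.9 - 36.6) / (53.9 - 12.1)
f_primary = 0.413876
f_eutectic = 1 - 0.413876 = 0.5861


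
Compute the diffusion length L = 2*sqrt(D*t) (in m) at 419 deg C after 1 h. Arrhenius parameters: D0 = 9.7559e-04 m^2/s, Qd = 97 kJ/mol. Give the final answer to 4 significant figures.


Step 1: D = D0 * exp(-Qd/(R*T))
T = 692.15 K
D = 9.7559e-04 * exp(-97e3 / (8.314 * 692.15)) = 4.66318e-11 m^2/s
Step 2: L = 2*sqrt(D*t)
t = 1 h = 3600 s
L = 2*sqrt(4.66318e-11 * 3600) = 8.194e-04 m


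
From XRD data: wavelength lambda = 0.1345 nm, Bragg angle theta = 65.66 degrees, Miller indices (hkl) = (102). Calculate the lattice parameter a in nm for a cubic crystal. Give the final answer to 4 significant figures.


d = lambda / (2*sin(theta))
d = 0.1345 / (2*sin(65.66 deg))
d = 0.0738106 nm
a = d * sqrt(h^2+k^2+l^2) = 0.0738106 * sqrt(5)
a = 0.165 nm


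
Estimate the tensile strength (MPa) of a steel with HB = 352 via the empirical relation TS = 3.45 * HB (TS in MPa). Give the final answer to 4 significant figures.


TS (MPa) = 3.45 * HB
TS = 3.45 * 352
TS = 1214 MPa


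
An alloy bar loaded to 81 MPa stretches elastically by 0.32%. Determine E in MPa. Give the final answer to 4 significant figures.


E = sigma / epsilon
epsilon = 0.32% = 3.2e-03
E = 81 / 3.2e-03
E = 25310 MPa


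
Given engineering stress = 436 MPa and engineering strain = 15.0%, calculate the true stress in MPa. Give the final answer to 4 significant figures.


sigma_true = sigma_eng * (1 + epsilon_eng)
sigma_true = 436 * (1 + 0.15)
sigma_true = 501.4 MPa


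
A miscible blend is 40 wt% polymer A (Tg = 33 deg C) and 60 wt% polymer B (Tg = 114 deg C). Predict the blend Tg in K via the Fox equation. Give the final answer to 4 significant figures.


1/Tg = w1/Tg1 + w2/Tg2 (in Kelvin)
Tg1 = 306.15 K, Tg2 = 387.15 K
1/Tg = 0.4/306.15 + 0.6/387.15
Tg = 350.1 K


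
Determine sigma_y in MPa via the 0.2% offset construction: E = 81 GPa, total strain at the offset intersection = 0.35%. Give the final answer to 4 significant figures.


Offset strain = 0.002
Elastic strain at yield = total_strain - offset = 3.5e-03 - 0.002 = 1.5e-03
sigma_y = E * elastic_strain = 81000 * 1.5e-03
sigma_y = 121.5 MPa


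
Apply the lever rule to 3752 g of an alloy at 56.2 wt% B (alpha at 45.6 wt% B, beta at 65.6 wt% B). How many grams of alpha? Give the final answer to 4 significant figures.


f_alpha = (C_beta - C0) / (C_beta - C_alpha)
f_alpha = (65.6 - 56.2) / (65.6 - 45.6) = 0.47
m_alpha = f_alpha * m_total = 0.47 * 3752 = 1763 g


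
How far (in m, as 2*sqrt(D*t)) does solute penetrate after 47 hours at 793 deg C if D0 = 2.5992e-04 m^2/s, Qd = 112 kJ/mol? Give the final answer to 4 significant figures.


Step 1: D = D0 * exp(-Qd/(R*T))
T = 1066.15 K
D = 2.5992e-04 * exp(-112e3 / (8.314 * 1066.15)) = 8.45953e-10 m^2/s
Step 2: L = 2*sqrt(D*t)
t = 47 h = 169200 s
L = 2*sqrt(8.45953e-10 * 169200) = 0.02393 m


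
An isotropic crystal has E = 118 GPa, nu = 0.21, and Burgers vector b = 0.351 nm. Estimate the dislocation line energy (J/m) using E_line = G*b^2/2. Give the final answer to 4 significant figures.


Step 1: G = E / (2*(1+nu))
G = 118 / (2*(1+0.21)) = 48.7603 GPa = 4.87603e+10 Pa
Step 2: E_line = G*b^2/2
b = 0.351 nm = 3.51e-10 m
E_line = 0.5 * 4.87603e+10 * (3.51e-10)^2 = 3.004e-09 J/m


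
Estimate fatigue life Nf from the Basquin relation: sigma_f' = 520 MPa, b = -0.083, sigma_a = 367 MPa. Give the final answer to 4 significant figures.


sigma_a = sigma_f' * (2*Nf)^b
2*Nf = (sigma_a / sigma_f')^(1/b)
2*Nf = (367 / 520)^(1/-0.083)
2*Nf = 66.5795
Nf = 33.29 cycles


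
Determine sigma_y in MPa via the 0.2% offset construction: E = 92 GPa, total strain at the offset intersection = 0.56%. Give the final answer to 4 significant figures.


Offset strain = 0.002
Elastic strain at yield = total_strain - offset = 5.6e-03 - 0.002 = 3.6e-03
sigma_y = E * elastic_strain = 92000 * 3.6e-03
sigma_y = 331.2 MPa


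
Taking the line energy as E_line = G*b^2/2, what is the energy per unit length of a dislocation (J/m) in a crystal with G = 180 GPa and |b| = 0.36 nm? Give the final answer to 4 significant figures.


E = G*b^2/2
b = 0.36 nm = 3.6e-10 m
G = 180 GPa = 1.8e+11 Pa
E = 0.5 * 1.8e+11 * (3.6e-10)^2
E = 1.166e-08 J/m


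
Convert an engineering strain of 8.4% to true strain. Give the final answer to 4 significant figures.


epsilon_true = ln(1 + epsilon_eng)
epsilon_true = ln(1 + 0.084)
epsilon_true = 0.08066


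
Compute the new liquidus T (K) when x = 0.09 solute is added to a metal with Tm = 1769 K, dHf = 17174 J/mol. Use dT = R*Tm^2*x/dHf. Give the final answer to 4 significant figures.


dT = R*Tm^2*x / dHf
dT = 8.314 * 1769^2 * 0.09 / 17174
dT = 136.344 K
T_new = 1769 - 136.344 = 1633 K


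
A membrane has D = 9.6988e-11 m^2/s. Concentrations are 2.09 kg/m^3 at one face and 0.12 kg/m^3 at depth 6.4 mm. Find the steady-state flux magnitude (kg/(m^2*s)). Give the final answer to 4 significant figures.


J = -D * (dC/dx) = D * (C1 - C2) / dx
J = 9.6988e-11 * (2.09 - 0.12) / 6.4e-03
J = 2.985e-08 kg/(m^2*s)


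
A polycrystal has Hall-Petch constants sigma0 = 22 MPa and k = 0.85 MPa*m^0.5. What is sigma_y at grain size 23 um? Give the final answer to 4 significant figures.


sigma_y = sigma0 + k / sqrt(d)
d = 23 um = 2.3e-05 m
sigma_y = 22 + 0.85 / sqrt(2.3e-05)
sigma_y = 199.2 MPa


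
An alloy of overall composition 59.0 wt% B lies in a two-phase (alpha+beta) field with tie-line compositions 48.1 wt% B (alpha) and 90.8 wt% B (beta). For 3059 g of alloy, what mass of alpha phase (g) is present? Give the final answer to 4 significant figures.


f_alpha = (C_beta - C0) / (C_beta - C_alpha)
f_alpha = (90.8 - 59.0) / (90.8 - 48.1) = 0.744731
m_alpha = f_alpha * m_total = 0.744731 * 3059 = 2278 g


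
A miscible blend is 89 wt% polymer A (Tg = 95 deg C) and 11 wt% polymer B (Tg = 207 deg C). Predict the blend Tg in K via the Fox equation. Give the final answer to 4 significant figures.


1/Tg = w1/Tg1 + w2/Tg2 (in Kelvin)
Tg1 = 368.15 K, Tg2 = 480.15 K
1/Tg = 0.89/368.15 + 0.11/480.15
Tg = 377.8 K


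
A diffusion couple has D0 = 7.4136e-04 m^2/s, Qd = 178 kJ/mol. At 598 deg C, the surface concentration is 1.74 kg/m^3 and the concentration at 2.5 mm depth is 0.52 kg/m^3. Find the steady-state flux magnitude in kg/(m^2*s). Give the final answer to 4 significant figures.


Step 1: D = D0 * exp(-Qd/(R*T))
T = 598 + 273.15 = 871.15 K
D = 7.4136e-04 * exp(-178e3 / (8.314 * 871.15)) = 1.57277e-14 m^2/s
Step 2: J = D * (C1 - C2) / dx
J = 1.57277e-14 * (1.74 - 0.52) / 2.5e-03
J = 7.675e-12 kg/(m^2*s)


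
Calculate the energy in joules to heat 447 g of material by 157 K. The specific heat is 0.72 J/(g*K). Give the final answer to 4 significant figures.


Q = m * cp * dT
Q = 447 * 0.72 * 157
Q = 50530 J


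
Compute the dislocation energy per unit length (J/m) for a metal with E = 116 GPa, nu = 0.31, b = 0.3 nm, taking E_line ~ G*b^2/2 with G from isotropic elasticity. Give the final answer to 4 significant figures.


Step 1: G = E / (2*(1+nu))
G = 116 / (2*(1+0.31)) = 44.2748 GPa = 4.42748e+10 Pa
Step 2: E_line = G*b^2/2
b = 0.3 nm = 3e-10 m
E_line = 0.5 * 4.42748e+10 * (3e-10)^2 = 1.992e-09 J/m


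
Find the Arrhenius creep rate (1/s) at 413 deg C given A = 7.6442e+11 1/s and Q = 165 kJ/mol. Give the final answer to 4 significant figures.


rate = A * exp(-Q / (R*T))
T = 413 + 273.15 = 686.15 K
rate = 7.6442e+11 * exp(-165e3 / (8.314 * 686.15))
rate = 0.2098 1/s


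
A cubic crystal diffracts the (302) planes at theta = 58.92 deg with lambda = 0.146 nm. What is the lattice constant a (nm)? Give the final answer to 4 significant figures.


d = lambda / (2*sin(theta))
d = 0.146 / (2*sin(58.92 deg))
d = 0.0852358 nm
a = d * sqrt(h^2+k^2+l^2) = 0.0852358 * sqrt(13)
a = 0.3073 nm


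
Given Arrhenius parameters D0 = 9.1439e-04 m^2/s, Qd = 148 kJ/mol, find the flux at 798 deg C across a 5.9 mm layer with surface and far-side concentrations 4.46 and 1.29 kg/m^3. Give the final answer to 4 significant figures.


Step 1: D = D0 * exp(-Qd/(R*T))
T = 798 + 273.15 = 1071.15 K
D = 9.1439e-04 * exp(-148e3 / (8.314 * 1071.15)) = 5.54178e-11 m^2/s
Step 2: J = D * (C1 - C2) / dx
J = 5.54178e-11 * (4.46 - 1.29) / 5.9e-03
J = 2.978e-08 kg/(m^2*s)


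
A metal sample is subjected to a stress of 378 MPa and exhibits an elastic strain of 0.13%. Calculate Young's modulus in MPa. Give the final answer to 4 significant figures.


E = sigma / epsilon
epsilon = 0.13% = 1.3e-03
E = 378 / 1.3e-03
E = 290800 MPa


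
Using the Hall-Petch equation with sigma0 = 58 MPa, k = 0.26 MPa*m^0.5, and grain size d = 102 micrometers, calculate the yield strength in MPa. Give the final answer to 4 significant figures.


sigma_y = sigma0 + k / sqrt(d)
d = 102 um = 1.02e-04 m
sigma_y = 58 + 0.26 / sqrt(1.02e-04)
sigma_y = 83.74 MPa


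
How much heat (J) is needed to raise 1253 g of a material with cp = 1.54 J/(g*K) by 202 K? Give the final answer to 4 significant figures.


Q = m * cp * dT
Q = 1253 * 1.54 * 202
Q = 389800 J


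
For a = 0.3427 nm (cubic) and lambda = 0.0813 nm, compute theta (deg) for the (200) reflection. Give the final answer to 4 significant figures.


d = a / sqrt(h^2+k^2+l^2)
d = 0.3427 / sqrt(4) = 0.17135 nm
lambda = 2*d*sin(theta)  =>  sin(theta) = lambda / (2*d)
sin(theta) = 0.0813 / (2 * 0.17135) = 0.237234
theta = 13.72 deg


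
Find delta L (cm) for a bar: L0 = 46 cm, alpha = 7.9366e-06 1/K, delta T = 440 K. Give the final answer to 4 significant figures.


dL = L0 * alpha * dT
dL = 46 * 7.9366e-06 * 440
dL = 0.1606 cm


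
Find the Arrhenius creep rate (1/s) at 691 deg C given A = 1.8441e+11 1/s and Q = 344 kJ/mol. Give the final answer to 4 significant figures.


rate = A * exp(-Q / (R*T))
T = 691 + 273.15 = 964.15 K
rate = 1.8441e+11 * exp(-344e3 / (8.314 * 964.15))
rate = 4.249e-08 1/s


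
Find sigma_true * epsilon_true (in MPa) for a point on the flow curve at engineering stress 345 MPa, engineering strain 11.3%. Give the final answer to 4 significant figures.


sigma_true = sigma_eng * (1 + epsilon_eng)
sigma_true = 345 * (1 + 0.113) = 383.985 MPa
epsilon_true = ln(1 + epsilon_eng)
epsilon_true = ln(1 + 0.113) = 0.107059
sigma_true * epsilon_true = 383.985 * 0.107059 = 41.11 MPa


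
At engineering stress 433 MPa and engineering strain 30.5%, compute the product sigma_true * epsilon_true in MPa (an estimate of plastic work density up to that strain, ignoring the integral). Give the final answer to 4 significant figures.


sigma_true = sigma_eng * (1 + epsilon_eng)
sigma_true = 433 * (1 + 0.305) = 565.065 MPa
epsilon_true = ln(1 + epsilon_eng)
epsilon_true = ln(1 + 0.305) = 0.266203
sigma_true * epsilon_true = 565.065 * 0.266203 = 150.4 MPa


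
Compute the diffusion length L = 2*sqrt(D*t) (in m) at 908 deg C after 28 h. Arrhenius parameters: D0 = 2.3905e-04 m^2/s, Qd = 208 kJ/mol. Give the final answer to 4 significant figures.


Step 1: D = D0 * exp(-Qd/(R*T))
T = 1181.15 K
D = 2.3905e-04 * exp(-208e3 / (8.314 * 1181.15)) = 1.51237e-13 m^2/s
Step 2: L = 2*sqrt(D*t)
t = 28 h = 100800 s
L = 2*sqrt(1.51237e-13 * 100800) = 2.469e-04 m


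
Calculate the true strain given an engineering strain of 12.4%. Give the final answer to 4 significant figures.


epsilon_true = ln(1 + epsilon_eng)
epsilon_true = ln(1 + 0.124)
epsilon_true = 0.1169


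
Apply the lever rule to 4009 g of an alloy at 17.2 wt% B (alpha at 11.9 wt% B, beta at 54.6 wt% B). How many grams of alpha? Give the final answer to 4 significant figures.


f_alpha = (C_beta - C0) / (C_beta - C_alpha)
f_alpha = (54.6 - 17.2) / (54.6 - 11.9) = 0.875878
m_alpha = f_alpha * m_total = 0.875878 * 4009 = 3511 g


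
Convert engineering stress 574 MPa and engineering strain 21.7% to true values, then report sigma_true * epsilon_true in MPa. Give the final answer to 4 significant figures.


sigma_true = sigma_eng * (1 + epsilon_eng)
sigma_true = 574 * (1 + 0.217) = 698.558 MPa
epsilon_true = ln(1 + epsilon_eng)
epsilon_true = ln(1 + 0.217) = 0.196389
sigma_true * epsilon_true = 698.558 * 0.196389 = 137.2 MPa


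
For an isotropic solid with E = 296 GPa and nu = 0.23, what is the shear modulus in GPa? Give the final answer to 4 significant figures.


G = E / (2*(1+nu))
G = 296 / (2*(1+0.23))
G = 120.3 GPa


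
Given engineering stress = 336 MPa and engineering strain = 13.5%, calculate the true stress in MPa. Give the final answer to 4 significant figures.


sigma_true = sigma_eng * (1 + epsilon_eng)
sigma_true = 336 * (1 + 0.135)
sigma_true = 381.4 MPa


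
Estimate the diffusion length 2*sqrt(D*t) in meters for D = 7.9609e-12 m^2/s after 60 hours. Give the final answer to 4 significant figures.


t = 60 hr = 216000 s
Diffusion length = 2*sqrt(D*t)
= 2*sqrt(7.9609e-12 * 216000)
= 2.623e-03 m


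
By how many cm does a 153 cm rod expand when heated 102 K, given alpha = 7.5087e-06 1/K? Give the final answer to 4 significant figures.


dL = L0 * alpha * dT
dL = 153 * 7.5087e-06 * 102
dL = 0.1172 cm


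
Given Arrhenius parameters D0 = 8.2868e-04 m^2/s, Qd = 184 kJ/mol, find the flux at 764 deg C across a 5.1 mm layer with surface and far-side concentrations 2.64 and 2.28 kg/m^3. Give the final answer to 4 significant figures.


Step 1: D = D0 * exp(-Qd/(R*T))
T = 764 + 273.15 = 1037.15 K
D = 8.2868e-04 * exp(-184e3 / (8.314 * 1037.15)) = 4.47862e-13 m^2/s
Step 2: J = D * (C1 - C2) / dx
J = 4.47862e-13 * (2.64 - 2.28) / 5.1e-03
J = 3.161e-11 kg/(m^2*s)


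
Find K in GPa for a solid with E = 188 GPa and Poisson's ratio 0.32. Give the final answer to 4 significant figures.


K = E / (3*(1-2*nu))
K = 188 / (3*(1-2*0.32))
K = 174.1 GPa


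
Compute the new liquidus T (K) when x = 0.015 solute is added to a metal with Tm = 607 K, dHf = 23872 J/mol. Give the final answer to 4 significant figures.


dT = R*Tm^2*x / dHf
dT = 8.314 * 607^2 * 0.015 / 23872
dT = 1.92482 K
T_new = 607 - 1.92482 = 605.1 K


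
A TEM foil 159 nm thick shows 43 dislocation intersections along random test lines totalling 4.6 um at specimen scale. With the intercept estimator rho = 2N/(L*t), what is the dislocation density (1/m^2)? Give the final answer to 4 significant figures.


rho = 2N / (L * t)
L = 4.6 um = 4.6e-06 m, t = 159 nm = 1.59e-07 m
rho = 2 * 43 / (4.6e-06 * 1.59e-07)
rho = 1.176e+14 1/m^2


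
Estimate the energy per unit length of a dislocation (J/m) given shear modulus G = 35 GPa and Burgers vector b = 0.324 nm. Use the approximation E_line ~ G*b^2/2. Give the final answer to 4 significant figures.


E = G*b^2/2
b = 0.324 nm = 3.24e-10 m
G = 35 GPa = 3.5e+10 Pa
E = 0.5 * 3.5e+10 * (3.24e-10)^2
E = 1.837e-09 J/m


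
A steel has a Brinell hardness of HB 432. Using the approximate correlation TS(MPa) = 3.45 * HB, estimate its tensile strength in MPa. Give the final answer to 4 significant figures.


TS (MPa) = 3.45 * HB
TS = 3.45 * 432
TS = 1490 MPa


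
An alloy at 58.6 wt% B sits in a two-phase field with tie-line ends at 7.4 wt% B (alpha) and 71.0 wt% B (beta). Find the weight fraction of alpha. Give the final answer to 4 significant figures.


f_alpha = (C_beta - C0) / (C_beta - C_alpha)
f_alpha = (71.0 - 58.6) / (71.0 - 7.4)
f_alpha = 0.195


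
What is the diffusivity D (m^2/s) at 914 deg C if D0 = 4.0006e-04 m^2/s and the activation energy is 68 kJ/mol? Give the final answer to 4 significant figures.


D = D0 * exp(-Qd / (R*T))
T = 1187.15 K
D = 4.0006e-04 * exp(-68e3 / (8.314 * 1187.15))
D = 4.074e-07 m^2/s


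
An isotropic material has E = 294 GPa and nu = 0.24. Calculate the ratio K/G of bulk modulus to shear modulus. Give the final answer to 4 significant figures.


G = E / (2*(1+nu))
G = 294 / (2*(1+0.24)) = 118.548 GPa
K = E / (3*(1-2*nu))
K = 294 / (3*(1-2*0.24)) = 188.462 GPa
K/G = 188.462 / 118.548 = 1.59


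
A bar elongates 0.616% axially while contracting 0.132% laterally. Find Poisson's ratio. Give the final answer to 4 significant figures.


nu = -epsilon_lat / epsilon_axial
Lateral strain is contraction (negative), so using magnitudes:
nu = 0.132 / 0.616
nu = 0.2143


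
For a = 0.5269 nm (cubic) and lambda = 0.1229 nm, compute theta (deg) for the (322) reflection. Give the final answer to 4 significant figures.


d = a / sqrt(h^2+k^2+l^2)
d = 0.5269 / sqrt(17) = 0.127792 nm
lambda = 2*d*sin(theta)  =>  sin(theta) = lambda / (2*d)
sin(theta) = 0.1229 / (2 * 0.127792) = 0.480859
theta = 28.74 deg


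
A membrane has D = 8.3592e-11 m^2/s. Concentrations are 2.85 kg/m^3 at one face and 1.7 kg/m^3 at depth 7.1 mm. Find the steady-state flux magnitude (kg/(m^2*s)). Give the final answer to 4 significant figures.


J = -D * (dC/dx) = D * (C1 - C2) / dx
J = 8.3592e-11 * (2.85 - 1.7) / 7.1e-03
J = 1.354e-08 kg/(m^2*s)


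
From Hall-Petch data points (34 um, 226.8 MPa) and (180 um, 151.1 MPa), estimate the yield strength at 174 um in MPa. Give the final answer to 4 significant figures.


sigma_y = sigma0 + k / sqrt(d)
1/sqrt(d1) = 1/sqrt(3.4e-05) = 171.499;  1/sqrt(d2) = 74.5356
k = (sigma1 - sigma2) / (1/sqrt(d1) - 1/sqrt(d2)) = (226.8 - 151.1) / (171.499 - 74.5356) = 0.78071 MPa*m^0.5
sigma0 = sigma1 - k/sqrt(d1) = 226.8 - 0.78071*171.499 = 92.9093 MPa
sigma_y(d3) = 92.9093 + 0.78071 / sqrt(1.74e-04) = 152.1 MPa


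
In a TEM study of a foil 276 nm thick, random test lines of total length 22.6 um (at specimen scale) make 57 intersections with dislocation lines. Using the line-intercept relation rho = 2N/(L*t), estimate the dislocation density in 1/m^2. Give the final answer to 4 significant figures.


rho = 2N / (L * t)
L = 22.6 um = 2.26e-05 m, t = 276 nm = 2.76e-07 m
rho = 2 * 57 / (2.26e-05 * 2.76e-07)
rho = 1.828e+13 1/m^2


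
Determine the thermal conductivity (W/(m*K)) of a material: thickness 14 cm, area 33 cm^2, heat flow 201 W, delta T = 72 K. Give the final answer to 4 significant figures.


k = Q*L / (A*dT)
L = 0.14 m, A = 3.3e-03 m^2
k = 201 * 0.14 / (3.3e-03 * 72)
k = 118.4 W/(m*K)


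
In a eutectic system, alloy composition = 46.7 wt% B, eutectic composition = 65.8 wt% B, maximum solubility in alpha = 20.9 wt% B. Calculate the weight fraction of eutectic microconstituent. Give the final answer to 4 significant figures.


f_primary = (C_e - C0) / (C_e - C_alpha_max)
f_primary = (65.8 - 46.7) / (65.8 - 20.9)
f_primary = 0.42539
f_eutectic = 1 - 0.42539 = 0.5746


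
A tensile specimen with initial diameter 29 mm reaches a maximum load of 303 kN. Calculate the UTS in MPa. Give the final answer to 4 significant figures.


A0 = pi*(d/2)^2 = pi*(29/2)^2 = 660.52 mm^2
UTS = F_max / A0 = 303*1000 / 660.52
UTS = 458.7 MPa


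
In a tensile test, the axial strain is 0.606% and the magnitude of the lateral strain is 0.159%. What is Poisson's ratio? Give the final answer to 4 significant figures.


nu = -epsilon_lat / epsilon_axial
Lateral strain is contraction (negative), so using magnitudes:
nu = 0.159 / 0.606
nu = 0.2624


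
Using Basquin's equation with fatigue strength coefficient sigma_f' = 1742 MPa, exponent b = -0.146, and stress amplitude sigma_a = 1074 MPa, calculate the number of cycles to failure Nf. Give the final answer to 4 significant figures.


sigma_a = sigma_f' * (2*Nf)^b
2*Nf = (sigma_a / sigma_f')^(1/b)
2*Nf = (1074 / 1742)^(1/-0.146)
2*Nf = 27.4572
Nf = 13.73 cycles


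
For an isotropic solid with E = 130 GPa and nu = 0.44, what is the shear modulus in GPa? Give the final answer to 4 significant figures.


G = E / (2*(1+nu))
G = 130 / (2*(1+0.44))
G = 45.14 GPa


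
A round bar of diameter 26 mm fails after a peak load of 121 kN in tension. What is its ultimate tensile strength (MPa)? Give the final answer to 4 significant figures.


A0 = pi*(d/2)^2 = pi*(26/2)^2 = 530.929 mm^2
UTS = F_max / A0 = 121*1000 / 530.929
UTS = 227.9 MPa


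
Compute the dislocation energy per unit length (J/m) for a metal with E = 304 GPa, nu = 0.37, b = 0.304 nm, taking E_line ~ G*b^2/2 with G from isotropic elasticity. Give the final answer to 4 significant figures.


Step 1: G = E / (2*(1+nu))
G = 304 / (2*(1+0.37)) = 110.949 GPa = 1.10949e+11 Pa
Step 2: E_line = G*b^2/2
b = 0.304 nm = 3.04e-10 m
E_line = 0.5 * 1.10949e+11 * (3.04e-10)^2 = 5.127e-09 J/m


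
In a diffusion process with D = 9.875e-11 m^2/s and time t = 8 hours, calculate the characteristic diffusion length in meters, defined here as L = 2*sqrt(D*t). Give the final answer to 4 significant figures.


t = 8 hr = 28800 s
Diffusion length = 2*sqrt(D*t)
= 2*sqrt(9.875e-11 * 28800)
= 3.373e-03 m


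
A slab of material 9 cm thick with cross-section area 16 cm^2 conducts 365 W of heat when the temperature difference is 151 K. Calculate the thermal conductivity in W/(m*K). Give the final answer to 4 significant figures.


k = Q*L / (A*dT)
L = 0.09 m, A = 1.6e-03 m^2
k = 365 * 0.09 / (1.6e-03 * 151)
k = 136 W/(m*K)


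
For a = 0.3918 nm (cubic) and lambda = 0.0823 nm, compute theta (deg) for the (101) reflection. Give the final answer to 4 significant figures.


d = a / sqrt(h^2+k^2+l^2)
d = 0.3918 / sqrt(2) = 0.277044 nm
lambda = 2*d*sin(theta)  =>  sin(theta) = lambda / (2*d)
sin(theta) = 0.0823 / (2 * 0.277044) = 0.148532
theta = 8.542 deg


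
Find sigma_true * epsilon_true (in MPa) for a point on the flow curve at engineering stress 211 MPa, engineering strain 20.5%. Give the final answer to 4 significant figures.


sigma_true = sigma_eng * (1 + epsilon_eng)
sigma_true = 211 * (1 + 0.205) = 254.255 MPa
epsilon_true = ln(1 + epsilon_eng)
epsilon_true = ln(1 + 0.205) = 0.18648
sigma_true * epsilon_true = 254.255 * 0.18648 = 47.41 MPa


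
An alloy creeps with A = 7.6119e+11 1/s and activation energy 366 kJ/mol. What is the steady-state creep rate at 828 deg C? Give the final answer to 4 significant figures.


rate = A * exp(-Q / (R*T))
T = 828 + 273.15 = 1101.15 K
rate = 7.6119e+11 * exp(-366e3 / (8.314 * 1101.15))
rate = 3.305e-06 1/s


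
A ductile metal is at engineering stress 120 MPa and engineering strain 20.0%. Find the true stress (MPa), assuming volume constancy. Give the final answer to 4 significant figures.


sigma_true = sigma_eng * (1 + epsilon_eng)
sigma_true = 120 * (1 + 0.2)
sigma_true = 144 MPa


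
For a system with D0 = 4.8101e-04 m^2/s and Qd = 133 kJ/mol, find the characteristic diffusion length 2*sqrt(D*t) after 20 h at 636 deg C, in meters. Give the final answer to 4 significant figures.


Step 1: D = D0 * exp(-Qd/(R*T))
T = 909.15 K
D = 4.8101e-04 * exp(-133e3 / (8.314 * 909.15)) = 1.09761e-11 m^2/s
Step 2: L = 2*sqrt(D*t)
t = 20 h = 72000 s
L = 2*sqrt(1.09761e-11 * 72000) = 1.778e-03 m


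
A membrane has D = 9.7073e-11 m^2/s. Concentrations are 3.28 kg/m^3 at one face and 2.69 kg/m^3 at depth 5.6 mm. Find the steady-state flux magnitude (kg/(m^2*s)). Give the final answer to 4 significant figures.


J = -D * (dC/dx) = D * (C1 - C2) / dx
J = 9.7073e-11 * (3.28 - 2.69) / 5.6e-03
J = 1.023e-08 kg/(m^2*s)


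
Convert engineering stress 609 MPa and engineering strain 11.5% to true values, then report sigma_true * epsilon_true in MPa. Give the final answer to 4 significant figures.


sigma_true = sigma_eng * (1 + epsilon_eng)
sigma_true = 609 * (1 + 0.115) = 679.035 MPa
epsilon_true = ln(1 + epsilon_eng)
epsilon_true = ln(1 + 0.115) = 0.108854
sigma_true * epsilon_true = 679.035 * 0.108854 = 73.92 MPa


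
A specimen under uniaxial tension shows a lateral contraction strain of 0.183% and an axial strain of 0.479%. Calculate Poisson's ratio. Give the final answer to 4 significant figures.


nu = -epsilon_lat / epsilon_axial
Lateral strain is contraction (negative), so using magnitudes:
nu = 0.183 / 0.479
nu = 0.382


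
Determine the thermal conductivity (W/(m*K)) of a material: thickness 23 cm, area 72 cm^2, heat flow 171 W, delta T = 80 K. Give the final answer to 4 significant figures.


k = Q*L / (A*dT)
L = 0.23 m, A = 7.2e-03 m^2
k = 171 * 0.23 / (7.2e-03 * 80)
k = 68.28 W/(m*K)


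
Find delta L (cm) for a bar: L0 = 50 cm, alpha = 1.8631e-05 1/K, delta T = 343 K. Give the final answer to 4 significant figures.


dL = L0 * alpha * dT
dL = 50 * 1.8631e-05 * 343
dL = 0.3195 cm


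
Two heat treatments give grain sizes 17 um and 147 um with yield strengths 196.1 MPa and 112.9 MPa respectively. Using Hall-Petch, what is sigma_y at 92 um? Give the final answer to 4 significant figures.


sigma_y = sigma0 + k / sqrt(d)
1/sqrt(d1) = 1/sqrt(1.7e-05) = 242.536;  1/sqrt(d2) = 82.4786
k = (sigma1 - sigma2) / (1/sqrt(d1) - 1/sqrt(d2)) = (196.1 - 112.9) / (242.536 - 82.4786) = 0.519815 MPa*m^0.5
sigma0 = sigma1 - k/sqrt(d1) = 196.1 - 0.519815*242.536 = 70.0264 MPa
sigma_y(d3) = 70.0264 + 0.519815 / sqrt(9.2e-05) = 124.2 MPa


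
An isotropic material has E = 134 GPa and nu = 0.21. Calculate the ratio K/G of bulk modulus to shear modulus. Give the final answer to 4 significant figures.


G = E / (2*(1+nu))
G = 134 / (2*(1+0.21)) = 55.3719 GPa
K = E / (3*(1-2*nu))
K = 134 / (3*(1-2*0.21)) = 77.0115 GPa
K/G = 77.0115 / 55.3719 = 1.391


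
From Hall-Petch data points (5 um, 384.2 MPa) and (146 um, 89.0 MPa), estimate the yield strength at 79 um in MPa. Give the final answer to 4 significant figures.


sigma_y = sigma0 + k / sqrt(d)
1/sqrt(d1) = 1/sqrt(5e-06) = 447.214;  1/sqrt(d2) = 82.7606
k = (sigma1 - sigma2) / (1/sqrt(d1) - 1/sqrt(d2)) = (384.2 - 89.0) / (447.214 - 82.7606) = 0.809981 MPa*m^0.5
sigma0 = sigma1 - k/sqrt(d1) = 384.2 - 0.809981*447.214 = 21.9655 MPa
sigma_y(d3) = 21.9655 + 0.809981 / sqrt(7.9e-05) = 113.1 MPa


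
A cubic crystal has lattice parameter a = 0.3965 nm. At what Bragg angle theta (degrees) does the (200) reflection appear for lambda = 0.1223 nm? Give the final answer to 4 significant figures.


d = a / sqrt(h^2+k^2+l^2)
d = 0.3965 / sqrt(4) = 0.19825 nm
lambda = 2*d*sin(theta)  =>  sin(theta) = lambda / (2*d)
sin(theta) = 0.1223 / (2 * 0.19825) = 0.308449
theta = 17.97 deg


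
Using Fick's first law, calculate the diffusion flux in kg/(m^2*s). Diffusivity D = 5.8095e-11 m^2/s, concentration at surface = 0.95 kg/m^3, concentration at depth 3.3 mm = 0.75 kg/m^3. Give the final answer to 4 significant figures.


J = -D * (dC/dx) = D * (C1 - C2) / dx
J = 5.8095e-11 * (0.95 - 0.75) / 3.3e-03
J = 3.521e-09 kg/(m^2*s)


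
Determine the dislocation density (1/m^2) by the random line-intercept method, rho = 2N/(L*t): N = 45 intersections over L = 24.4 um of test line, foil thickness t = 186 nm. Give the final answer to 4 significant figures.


rho = 2N / (L * t)
L = 24.4 um = 2.44e-05 m, t = 186 nm = 1.86e-07 m
rho = 2 * 45 / (2.44e-05 * 1.86e-07)
rho = 1.983e+13 1/m^2


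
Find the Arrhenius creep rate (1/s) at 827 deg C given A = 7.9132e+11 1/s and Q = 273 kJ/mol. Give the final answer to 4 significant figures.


rate = A * exp(-Q / (R*T))
T = 827 + 273.15 = 1100.15 K
rate = 7.9132e+11 * exp(-273e3 / (8.314 * 1100.15))
rate = 0.08629 1/s


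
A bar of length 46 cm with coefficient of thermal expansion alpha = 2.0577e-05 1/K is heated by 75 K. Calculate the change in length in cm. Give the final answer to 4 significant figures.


dL = L0 * alpha * dT
dL = 46 * 2.0577e-05 * 75
dL = 0.07099 cm


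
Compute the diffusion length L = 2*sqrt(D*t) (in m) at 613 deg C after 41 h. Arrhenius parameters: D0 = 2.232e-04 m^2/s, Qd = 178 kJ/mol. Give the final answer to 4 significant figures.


Step 1: D = D0 * exp(-Qd/(R*T))
T = 886.15 K
D = 2.232e-04 * exp(-178e3 / (8.314 * 886.15)) = 7.17793e-15 m^2/s
Step 2: L = 2*sqrt(D*t)
t = 41 h = 147600 s
L = 2*sqrt(7.17793e-15 * 147600) = 6.51e-05 m


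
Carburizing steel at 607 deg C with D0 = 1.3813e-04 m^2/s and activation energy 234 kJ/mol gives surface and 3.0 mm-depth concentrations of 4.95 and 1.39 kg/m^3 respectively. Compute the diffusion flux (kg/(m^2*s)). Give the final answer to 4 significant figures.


Step 1: D = D0 * exp(-Qd/(R*T))
T = 607 + 273.15 = 880.15 K
D = 1.3813e-04 * exp(-234e3 / (8.314 * 880.15)) = 1.7885e-18 m^2/s
Step 2: J = D * (C1 - C2) / dx
J = 1.7885e-18 * (4.95 - 1.39) / 3e-03
J = 2.122e-15 kg/(m^2*s)


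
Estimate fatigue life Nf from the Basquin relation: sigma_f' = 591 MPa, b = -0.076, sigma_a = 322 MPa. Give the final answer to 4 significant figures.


sigma_a = sigma_f' * (2*Nf)^b
2*Nf = (sigma_a / sigma_f')^(1/b)
2*Nf = (322 / 591)^(1/-0.076)
2*Nf = 2952.25
Nf = 1476 cycles


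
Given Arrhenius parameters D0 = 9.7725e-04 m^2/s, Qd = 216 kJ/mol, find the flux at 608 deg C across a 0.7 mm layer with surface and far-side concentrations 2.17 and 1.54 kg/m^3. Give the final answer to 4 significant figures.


Step 1: D = D0 * exp(-Qd/(R*T))
T = 608 + 273.15 = 881.15 K
D = 9.7725e-04 * exp(-216e3 / (8.314 * 881.15)) = 1.53125e-16 m^2/s
Step 2: J = D * (C1 - C2) / dx
J = 1.53125e-16 * (2.17 - 1.54) / 7e-04
J = 1.378e-13 kg/(m^2*s)


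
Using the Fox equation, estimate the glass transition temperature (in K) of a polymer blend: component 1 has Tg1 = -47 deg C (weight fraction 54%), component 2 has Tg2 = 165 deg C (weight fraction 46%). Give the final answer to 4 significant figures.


1/Tg = w1/Tg1 + w2/Tg2 (in Kelvin)
Tg1 = 226.15 K, Tg2 = 438.15 K
1/Tg = 0.54/226.15 + 0.46/438.15
Tg = 290.9 K


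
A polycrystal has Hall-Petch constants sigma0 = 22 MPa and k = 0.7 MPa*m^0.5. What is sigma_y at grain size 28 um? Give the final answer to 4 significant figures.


sigma_y = sigma0 + k / sqrt(d)
d = 28 um = 2.8e-05 m
sigma_y = 22 + 0.7 / sqrt(2.8e-05)
sigma_y = 154.3 MPa


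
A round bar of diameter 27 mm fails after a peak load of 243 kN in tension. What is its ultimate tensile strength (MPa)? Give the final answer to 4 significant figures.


A0 = pi*(d/2)^2 = pi*(27/2)^2 = 572.555 mm^2
UTS = F_max / A0 = 243*1000 / 572.555
UTS = 424.4 MPa


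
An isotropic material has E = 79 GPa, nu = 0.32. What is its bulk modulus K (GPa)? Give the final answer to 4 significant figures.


K = E / (3*(1-2*nu))
K = 79 / (3*(1-2*0.32))
K = 73.15 GPa


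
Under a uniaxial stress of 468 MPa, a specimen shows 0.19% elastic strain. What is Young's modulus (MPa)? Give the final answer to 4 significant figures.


E = sigma / epsilon
epsilon = 0.19% = 1.9e-03
E = 468 / 1.9e-03
E = 246300 MPa


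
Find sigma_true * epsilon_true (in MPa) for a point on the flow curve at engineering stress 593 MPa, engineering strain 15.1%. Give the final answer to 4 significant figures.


sigma_true = sigma_eng * (1 + epsilon_eng)
sigma_true = 593 * (1 + 0.151) = 682.543 MPa
epsilon_true = ln(1 + epsilon_eng)
epsilon_true = ln(1 + 0.151) = 0.140631
sigma_true * epsilon_true = 682.543 * 0.140631 = 95.99 MPa


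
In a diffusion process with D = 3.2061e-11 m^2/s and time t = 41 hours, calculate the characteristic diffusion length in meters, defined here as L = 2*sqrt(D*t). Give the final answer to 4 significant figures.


t = 41 hr = 147600 s
Diffusion length = 2*sqrt(D*t)
= 2*sqrt(3.2061e-11 * 147600)
= 4.351e-03 m


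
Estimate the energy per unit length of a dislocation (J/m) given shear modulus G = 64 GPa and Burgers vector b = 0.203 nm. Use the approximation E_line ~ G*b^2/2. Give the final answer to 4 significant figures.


E = G*b^2/2
b = 0.203 nm = 2.03e-10 m
G = 64 GPa = 6.4e+10 Pa
E = 0.5 * 6.4e+10 * (2.03e-10)^2
E = 1.319e-09 J/m


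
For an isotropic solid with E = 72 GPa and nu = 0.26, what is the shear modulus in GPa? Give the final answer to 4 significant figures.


G = E / (2*(1+nu))
G = 72 / (2*(1+0.26))
G = 28.57 GPa


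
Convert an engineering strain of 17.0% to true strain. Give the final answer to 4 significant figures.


epsilon_true = ln(1 + epsilon_eng)
epsilon_true = ln(1 + 0.17)
epsilon_true = 0.157


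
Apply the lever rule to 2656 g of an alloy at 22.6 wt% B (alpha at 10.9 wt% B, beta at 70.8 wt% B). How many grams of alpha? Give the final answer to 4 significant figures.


f_alpha = (C_beta - C0) / (C_beta - C_alpha)
f_alpha = (70.8 - 22.6) / (70.8 - 10.9) = 0.804674
m_alpha = f_alpha * m_total = 0.804674 * 2656 = 2137 g


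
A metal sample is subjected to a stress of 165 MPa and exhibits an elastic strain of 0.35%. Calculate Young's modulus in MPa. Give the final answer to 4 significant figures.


E = sigma / epsilon
epsilon = 0.35% = 3.5e-03
E = 165 / 3.5e-03
E = 47140 MPa


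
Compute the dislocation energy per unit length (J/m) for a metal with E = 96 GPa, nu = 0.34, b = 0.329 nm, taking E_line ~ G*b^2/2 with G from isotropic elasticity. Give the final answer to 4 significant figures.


Step 1: G = E / (2*(1+nu))
G = 96 / (2*(1+0.34)) = 35.8209 GPa = 3.58209e+10 Pa
Step 2: E_line = G*b^2/2
b = 0.329 nm = 3.29e-10 m
E_line = 0.5 * 3.58209e+10 * (3.29e-10)^2 = 1.939e-09 J/m


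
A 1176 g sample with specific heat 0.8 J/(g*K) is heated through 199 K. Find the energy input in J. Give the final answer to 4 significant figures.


Q = m * cp * dT
Q = 1176 * 0.8 * 199
Q = 187200 J


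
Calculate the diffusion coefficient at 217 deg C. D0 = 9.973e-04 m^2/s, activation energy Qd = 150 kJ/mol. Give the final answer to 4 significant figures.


D = D0 * exp(-Qd / (R*T))
T = 490.15 K
D = 9.973e-04 * exp(-150e3 / (8.314 * 490.15))
D = 1.03e-19 m^2/s


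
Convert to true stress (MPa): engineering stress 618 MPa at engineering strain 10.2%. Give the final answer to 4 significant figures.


sigma_true = sigma_eng * (1 + epsilon_eng)
sigma_true = 618 * (1 + 0.102)
sigma_true = 681 MPa


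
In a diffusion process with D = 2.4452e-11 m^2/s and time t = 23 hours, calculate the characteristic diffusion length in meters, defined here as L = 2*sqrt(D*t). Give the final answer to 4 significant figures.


t = 23 hr = 82800 s
Diffusion length = 2*sqrt(D*t)
= 2*sqrt(2.4452e-11 * 82800)
= 2.846e-03 m


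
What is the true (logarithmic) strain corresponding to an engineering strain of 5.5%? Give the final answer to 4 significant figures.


epsilon_true = ln(1 + epsilon_eng)
epsilon_true = ln(1 + 0.055)
epsilon_true = 0.05354


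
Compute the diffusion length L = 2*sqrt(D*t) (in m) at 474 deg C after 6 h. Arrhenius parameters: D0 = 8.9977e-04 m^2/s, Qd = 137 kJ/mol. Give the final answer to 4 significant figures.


Step 1: D = D0 * exp(-Qd/(R*T))
T = 747.15 K
D = 8.9977e-04 * exp(-137e3 / (8.314 * 747.15)) = 2.37608e-13 m^2/s
Step 2: L = 2*sqrt(D*t)
t = 6 h = 21600 s
L = 2*sqrt(2.37608e-13 * 21600) = 1.433e-04 m
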